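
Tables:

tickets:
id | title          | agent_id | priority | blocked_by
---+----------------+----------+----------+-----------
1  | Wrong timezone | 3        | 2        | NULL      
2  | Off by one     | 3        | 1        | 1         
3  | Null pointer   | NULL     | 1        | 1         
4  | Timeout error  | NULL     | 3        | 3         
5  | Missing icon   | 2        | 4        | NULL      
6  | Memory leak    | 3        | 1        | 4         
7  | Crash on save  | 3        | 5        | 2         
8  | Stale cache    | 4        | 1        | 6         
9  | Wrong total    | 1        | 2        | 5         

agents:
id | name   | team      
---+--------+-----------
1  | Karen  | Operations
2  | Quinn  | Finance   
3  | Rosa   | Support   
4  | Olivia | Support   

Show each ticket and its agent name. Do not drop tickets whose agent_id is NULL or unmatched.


LEFT JOIN keeps every row from tickets (the left table); where agent_id has no match in agents, the agent columns become NULL. Walk through each ticket:
  - ticket 1 (Wrong timezone): agent_id=3 -> matches Rosa
  - ticket 2 (Off by one): agent_id=3 -> matches Rosa
  - ticket 3 (Null pointer): agent_id=NULL, no match -> kept with NULL
  - ticket 4 (Timeout error): agent_id=NULL, no match -> kept with NULL
  - ticket 5 (Missing icon): agent_id=2 -> matches Quinn
  - ticket 6 (Memory leak): agent_id=3 -> matches Rosa
  - ticket 7 (Crash on save): agent_id=3 -> matches Rosa
  - ticket 8 (Stale cache): agent_id=4 -> matches Olivia
  - ticket 9 (Wrong total): agent_id=1 -> matches Karen
All 9 rows appear; 2 have NULL agent.

SQL:
SELECT a.title, b.name AS agent
FROM tickets a
LEFT JOIN agents b ON a.agent_id = b.id

Result:
title          | agent 
---------------+-------
Wrong timezone | Rosa  
Off by one     | Rosa  
Null pointer   | NULL  
Timeout error  | NULL  
Missing icon   | Quinn 
Memory leak    | Rosa  
Crash on save  | Rosa  
Stale cache    | Olivia
Wrong total    | Karen 


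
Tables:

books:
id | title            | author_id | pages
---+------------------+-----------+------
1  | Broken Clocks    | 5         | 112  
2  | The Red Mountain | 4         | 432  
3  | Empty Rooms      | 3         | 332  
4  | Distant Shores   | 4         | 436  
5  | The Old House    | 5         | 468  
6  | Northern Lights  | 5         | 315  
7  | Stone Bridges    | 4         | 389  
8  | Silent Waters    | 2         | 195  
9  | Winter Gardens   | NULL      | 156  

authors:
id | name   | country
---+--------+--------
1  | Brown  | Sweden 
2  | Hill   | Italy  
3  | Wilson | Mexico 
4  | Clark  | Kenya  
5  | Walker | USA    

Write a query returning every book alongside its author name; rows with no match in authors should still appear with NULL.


LEFT JOIN keeps every row from books (the left table); where author_id has no match in authors, the author columns become NULL. Walk through each book:
  - book 1 (Broken Clocks): author_id=5 -> matches Walker
  - book 2 (The Red Mountain): author_id=4 -> matches Clark
  - book 3 (Empty Rooms): author_id=3 -> matches Wilson
  - book 4 (Distant Shores): author_id=4 -> matches Clark
  - book 5 (The Old House): author_id=5 -> matches Walker
  - book 6 (Northern Lights): author_id=5 -> matches Walker
  - book 7 (Stone Bridges): author_id=4 -> matches Clark
  - book 8 (Silent Waters): author_id=2 -> matches Hill
  - book 9 (Winter Gardens): author_id=NULL, no match -> kept with NULL
All 9 rows appear; 1 has NULL author.

SQL:
SELECT a.title, b.name AS author
FROM books a
LEFT JOIN authors b ON a.author_id = b.id

Result:
title            | author
-----------------+-------
Broken Clocks    | Walker
The Red Mountain | Clark 
Empty Rooms      | Wilson
Distant Shores   | Clark 
The Old House    | Walker
Northern Lights  | Walker
Stone Bridges    | Clark 
Silent Waters    | Hill  
Winter Gardens   | NULL  


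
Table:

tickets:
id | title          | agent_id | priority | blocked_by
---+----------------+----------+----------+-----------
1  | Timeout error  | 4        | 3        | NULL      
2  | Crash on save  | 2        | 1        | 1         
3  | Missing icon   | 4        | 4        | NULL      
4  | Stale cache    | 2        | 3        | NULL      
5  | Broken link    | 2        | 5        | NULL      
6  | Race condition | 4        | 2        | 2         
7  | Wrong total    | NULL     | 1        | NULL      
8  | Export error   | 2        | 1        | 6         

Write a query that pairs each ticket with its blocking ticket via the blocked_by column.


This is a self-join: tickets is joined to a second copy of itself, matching each row's blocked_by to another row's id. Use LEFT JOIN so rows with blocked_by=NULL are kept.
  - ticket 1 (Timeout error): blocked_by=NULL -> NULL
  - ticket 2 (Crash on save): blocked_by=1 -> Timeout error
  - ticket 3 (Missing icon): blocked_by=NULL -> NULL
  - ticket 4 (Stale cache): blocked_by=NULL -> NULL
  - ticket 5 (Broken link): blocked_by=NULL -> NULL
  - ticket 6 (Race condition): blocked_by=2 -> Crash on save
  - ticket 7 (Wrong total): blocked_by=NULL -> NULL
  - ticket 8 (Export error): blocked_by=6 -> Race condition

SQL:
SELECT a.title AS item, b.title AS blocked_by
FROM tickets a
LEFT JOIN tickets b ON a.blocked_by = b.id

Result:
item           | blocked_by    
---------------+---------------
Timeout error  | NULL          
Crash on save  | Timeout error 
Missing icon   | NULL          
Stale cache    | NULL          
Broken link    | NULL          
Race condition | Crash on save 
Wrong total    | NULL          
Export error   | Race condition


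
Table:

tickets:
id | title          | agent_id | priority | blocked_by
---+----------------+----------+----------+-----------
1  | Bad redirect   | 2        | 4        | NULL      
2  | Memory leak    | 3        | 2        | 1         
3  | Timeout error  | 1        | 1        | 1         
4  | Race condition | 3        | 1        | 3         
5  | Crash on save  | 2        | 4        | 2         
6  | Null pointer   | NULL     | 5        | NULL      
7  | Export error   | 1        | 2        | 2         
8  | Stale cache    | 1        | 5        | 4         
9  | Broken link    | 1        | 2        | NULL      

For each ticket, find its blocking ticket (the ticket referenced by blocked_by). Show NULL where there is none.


This is a self-join: tickets is joined to a second copy of itself, matching each row's blocked_by to another row's id. Use LEFT JOIN so rows with blocked_by=NULL are kept.
  - ticket 1 (Bad redirect): blocked_by=NULL -> NULL
  - ticket 2 (Memory leak): blocked_by=1 -> Bad redirect
  - ticket 3 (Timeout error): blocked_by=1 -> Bad redirect
  - ticket 4 (Race condition): blocked_by=3 -> Timeout error
  - ticket 5 (Crash on save): blocked_by=2 -> Memory leak
  - ticket 6 (Null pointer): blocked_by=NULL -> NULL
  - ticket 7 (Export error): blocked_by=2 -> Memory leak
  - ticket 8 (Stale cache): blocked_by=4 -> Race condition
  - ticket 9 (Broken link): blocked_by=NULL -> NULL

SQL:
SELECT a.title AS item, b.title AS blocked_by
FROM tickets a
LEFT JOIN tickets b ON a.blocked_by = b.id

Result:
item           | blocked_by    
---------------+---------------
Bad redirect   | NULL          
Memory leak    | Bad redirect  
Timeout error  | Bad redirect  
Race condition | Timeout error 
Crash on save  | Memory leak   
Null pointer   | NULL          
Export error   | Memory leak   
Stale cache    | Race condition
Broken link    | NULL          


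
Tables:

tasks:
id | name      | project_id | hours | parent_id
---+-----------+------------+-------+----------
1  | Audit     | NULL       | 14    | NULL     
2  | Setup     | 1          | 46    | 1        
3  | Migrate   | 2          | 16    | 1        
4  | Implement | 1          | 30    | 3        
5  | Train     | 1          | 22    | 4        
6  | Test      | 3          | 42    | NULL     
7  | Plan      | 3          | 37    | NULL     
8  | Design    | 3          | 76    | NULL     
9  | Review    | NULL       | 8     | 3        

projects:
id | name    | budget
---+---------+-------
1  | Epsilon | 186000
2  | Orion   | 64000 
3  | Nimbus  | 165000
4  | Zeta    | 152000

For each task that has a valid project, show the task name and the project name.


INNER JOIN keeps only tasks rows whose project_id matches an id in projects. Walk through each task:
  - task 1 (Audit): project_id=NULL, no match -> dropped
  - task 2 (Setup): project_id=1 -> matches Epsilon
  - task 3 (Migrate): project_id=2 -> matches Orion
  - task 4 (Implement): project_id=1 -> matches Epsilon
  - task 5 (Train): project_id=1 -> matches Epsilon
  - task 6 (Test): project_id=3 -> matches Nimbus
  - task 7 (Plan): project_id=3 -> matches Nimbus
  - task 8 (Design): project_id=3 -> matches Nimbus
  - task 9 (Review): project_id=NULL, no match -> dropped
So 2 of 9 rows are dropped.

SQL:
SELECT a.name, b.name AS project
FROM tasks a
INNER JOIN projects b ON a.project_id = b.id

Result:
name      | project
----------+--------
Setup     | Epsilon
Migrate   | Orion  
Implement | Epsilon
Train     | Epsilon
Test      | Nimbus 
Plan      | Nimbus 
Design    | Nimbus 


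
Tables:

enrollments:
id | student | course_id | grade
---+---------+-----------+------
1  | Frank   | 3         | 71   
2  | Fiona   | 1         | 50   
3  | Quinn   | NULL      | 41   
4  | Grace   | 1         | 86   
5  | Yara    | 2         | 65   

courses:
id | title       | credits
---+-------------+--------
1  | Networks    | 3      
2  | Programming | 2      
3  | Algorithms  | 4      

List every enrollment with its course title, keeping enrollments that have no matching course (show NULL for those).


LEFT JOIN keeps every row from enrollments (the left table); where course_id has no match in courses, the course columns become NULL. Walk through each enrollment:
  - enrollment 1 (Frank): course_id=3 -> matches Algorithms
  - enrollment 2 (Fiona): course_id=1 -> matches Networks
  - enrollment 3 (Quinn): course_id=NULL, no match -> kept with NULL
  - enrollment 4 (Grace): course_id=1 -> matches Networks
  - enrollment 5 (Yara): course_id=2 -> matches Programming
All 5 rows appear; 1 has NULL course.

SQL:
SELECT a.student, b.title AS course
FROM enrollments a
LEFT JOIN courses b ON a.course_id = b.id

Result:
student | course     
--------+------------
Frank   | Algorithms 
Fiona   | Networks   
Quinn   | NULL       
Grace   | Networks   
Yara    | Programming


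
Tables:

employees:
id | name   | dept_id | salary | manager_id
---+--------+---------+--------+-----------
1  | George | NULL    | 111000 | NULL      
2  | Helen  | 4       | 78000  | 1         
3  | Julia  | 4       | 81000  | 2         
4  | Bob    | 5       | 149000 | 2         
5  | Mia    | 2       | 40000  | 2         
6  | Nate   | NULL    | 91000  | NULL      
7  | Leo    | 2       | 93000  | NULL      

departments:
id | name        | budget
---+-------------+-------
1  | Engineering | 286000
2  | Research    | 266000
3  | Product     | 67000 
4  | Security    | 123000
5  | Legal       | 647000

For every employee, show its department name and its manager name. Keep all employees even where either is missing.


Two LEFT JOINs from the same base table employees: one to departments via dept_id, one to employees itself via manager_id. Both are LEFT so every employee is preserved.
Match against departments:
  - employee 1 (George): dept_id=NULL, no match -> kept with NULL
  - employee 2 (Helen): dept_id=4 -> matches Security
  - employee 3 (Julia): dept_id=4 -> matches Security
  - employee 4 (Bob): dept_id=5 -> matches Legal
  - employee 5 (Mia): dept_id=2 -> matches Research
  - employee 6 (Nate): dept_id=NULL, no match -> kept with NULL
  - employee 7 (Leo): dept_id=2 -> matches Research
Match against employees (self):
  - employee 1 (George): manager_id=NULL -> NULL
  - employee 2 (Helen): manager_id=1 -> George
  - employee 3 (Julia): manager_id=2 -> Helen
  - employee 4 (Bob): manager_id=2 -> Helen
  - employee 5 (Mia): manager_id=2 -> Helen
  - employee 6 (Nate): manager_id=NULL -> NULL
  - employee 7 (Leo): manager_id=NULL -> NULL

SQL:
SELECT a.name, b.name AS department, c.name AS manager
FROM employees a
LEFT JOIN departments b ON a.dept_id = b.id
LEFT JOIN employees c ON a.manager_id = c.id

Result:
name   | department | manager
-------+------------+--------
George | NULL       | NULL   
Helen  | Security   | George 
Julia  | Security   | Helen  
Bob    | Legal      | Helen  
Mia    | Research   | Helen  
Nate   | NULL       | NULL   
Leo    | Research   | NULL   


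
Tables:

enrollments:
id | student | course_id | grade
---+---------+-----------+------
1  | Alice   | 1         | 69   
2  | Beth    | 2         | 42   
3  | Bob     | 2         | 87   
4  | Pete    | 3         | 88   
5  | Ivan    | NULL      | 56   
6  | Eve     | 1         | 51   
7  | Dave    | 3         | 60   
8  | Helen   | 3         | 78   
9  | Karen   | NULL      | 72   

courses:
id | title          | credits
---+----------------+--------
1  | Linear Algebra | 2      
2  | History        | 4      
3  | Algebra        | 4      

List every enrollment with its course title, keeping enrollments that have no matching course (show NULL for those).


LEFT JOIN keeps every row from enrollments (the left table); where course_id has no match in courses, the course columns become NULL. Walk through each enrollment:
  - enrollment 1 (Alice): course_id=1 -> matches Linear Algebra
  - enrollment 2 (Beth): course_id=2 -> matches History
  - enrollment 3 (Bob): course_id=2 -> matches History
  - enrollment 4 (Pete): course_id=3 -> matches Algebra
  - enrollment 5 (Ivan): course_id=NULL, no match -> kept with NULL
  - enrollment 6 (Eve): course_id=1 -> matches Linear Algebra
  - enrollment 7 (Dave): course_id=3 -> matches Algebra
  - enrollment 8 (Helen): course_id=3 -> matches Algebra
  - enrollment 9 (Karen): course_id=NULL, no match -> kept with NULL
All 9 rows appear; 2 have NULL course.

SQL:
SELECT a.student, b.title AS course
FROM enrollments a
LEFT JOIN courses b ON a.course_id = b.id

Result:
student | course        
--------+---------------
Alice   | Linear Algebra
Beth    | History       
Bob     | History       
Pete    | Algebra       
Ivan    | NULL          
Eve     | Linear Algebra
Dave    | Algebra       
Helen   | Algebra       
Karen   | NULL          


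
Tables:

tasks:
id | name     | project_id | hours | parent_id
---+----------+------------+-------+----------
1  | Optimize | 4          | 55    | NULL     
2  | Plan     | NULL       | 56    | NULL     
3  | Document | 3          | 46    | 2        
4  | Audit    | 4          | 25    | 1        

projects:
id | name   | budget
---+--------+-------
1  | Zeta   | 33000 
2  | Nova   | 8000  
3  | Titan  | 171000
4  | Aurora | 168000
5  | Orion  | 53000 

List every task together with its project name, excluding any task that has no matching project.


INNER JOIN keeps only tasks rows whose project_id matches an id in projects. Walk through each task:
  - task 1 (Optimize): project_id=4 -> matches Aurora
  - task 2 (Plan): project_id=NULL, no match -> dropped
  - task 3 (Document): project_id=3 -> matches Titan
  - task 4 (Audit): project_id=4 -> matches Aurora
So 1 of 4 rows is dropped.

SQL:
SELECT a.name, b.name AS project
FROM tasks a
INNER JOIN projects b ON a.project_id = b.id

Result:
name     | project
---------+--------
Optimize | Aurora 
Document | Titan  
Audit    | Aurora 


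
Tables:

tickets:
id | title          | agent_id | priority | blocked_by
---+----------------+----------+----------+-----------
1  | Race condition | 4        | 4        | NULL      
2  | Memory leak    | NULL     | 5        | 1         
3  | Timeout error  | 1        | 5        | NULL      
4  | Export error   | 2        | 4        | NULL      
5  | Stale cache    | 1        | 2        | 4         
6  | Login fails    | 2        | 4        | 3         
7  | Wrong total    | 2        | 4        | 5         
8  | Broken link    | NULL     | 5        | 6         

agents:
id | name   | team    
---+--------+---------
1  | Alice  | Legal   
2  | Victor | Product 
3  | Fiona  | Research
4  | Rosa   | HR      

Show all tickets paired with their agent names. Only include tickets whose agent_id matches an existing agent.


INNER JOIN keeps only tickets rows whose agent_id matches an id in agents. Walk through each ticket:
  - ticket 1 (Race condition): agent_id=4 -> matches Rosa
  - ticket 2 (Memory leak): agent_id=NULL, no match -> dropped
  - ticket 3 (Timeout error): agent_id=1 -> matches Alice
  - ticket 4 (Export error): agent_id=2 -> matches Victor
  - ticket 5 (Stale cache): agent_id=1 -> matches Alice
  - ticket 6 (Login fails): agent_id=2 -> matches Victor
  - ticket 7 (Wrong total): agent_id=2 -> matches Victor
  - ticket 8 (Broken link): agent_id=NULL, no match -> dropped
So 2 of 8 rows are dropped.

SQL:
SELECT a.title, b.name AS agent
FROM tickets a
INNER JOIN agents b ON a.agent_id = b.id

Result:
title          | agent 
---------------+-------
Race condition | Rosa  
Timeout error  | Alice 
Export error   | Victor
Stale cache    | Alice 
Login fails    | Victor
Wrong total    | Victor


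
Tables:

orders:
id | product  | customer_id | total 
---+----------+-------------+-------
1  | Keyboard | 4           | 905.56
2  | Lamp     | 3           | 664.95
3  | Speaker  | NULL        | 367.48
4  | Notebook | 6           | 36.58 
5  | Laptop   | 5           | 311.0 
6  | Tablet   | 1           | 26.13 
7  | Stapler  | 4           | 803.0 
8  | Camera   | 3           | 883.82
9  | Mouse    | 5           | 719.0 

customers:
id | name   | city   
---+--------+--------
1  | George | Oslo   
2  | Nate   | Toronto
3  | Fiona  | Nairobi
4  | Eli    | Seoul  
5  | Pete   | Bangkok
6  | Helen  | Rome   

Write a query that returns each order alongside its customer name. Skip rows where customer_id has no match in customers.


INNER JOIN keeps only orders rows whose customer_id matches an id in customers. Walk through each order:
  - order 1 (Keyboard): customer_id=4 -> matches Eli
  - order 2 (Lamp): customer_id=3 -> matches Fiona
  - order 3 (Speaker): customer_id=NULL, no match -> dropped
  - order 4 (Notebook): customer_id=6 -> matches Helen
  - order 5 (Laptop): customer_id=5 -> matches Pete
  - order 6 (Tablet): customer_id=1 -> matches George
  - order 7 (Stapler): customer_id=4 -> matches Eli
  - order 8 (Camera): customer_id=3 -> matches Fiona
  - order 9 (Mouse): customer_id=5 -> matches Pete
So 1 of 9 rows is dropped.

SQL:
SELECT a.product, b.name AS customer
FROM orders a
INNER JOIN customers b ON a.customer_id = b.id

Result:
product  | customer
---------+---------
Keyboard | Eli     
Lamp     | Fiona   
Notebook | Helen   
Laptop   | Pete    
Tablet   | George  
Stapler  | Eli     
Camera   | Fiona   
Mouse    | Pete    


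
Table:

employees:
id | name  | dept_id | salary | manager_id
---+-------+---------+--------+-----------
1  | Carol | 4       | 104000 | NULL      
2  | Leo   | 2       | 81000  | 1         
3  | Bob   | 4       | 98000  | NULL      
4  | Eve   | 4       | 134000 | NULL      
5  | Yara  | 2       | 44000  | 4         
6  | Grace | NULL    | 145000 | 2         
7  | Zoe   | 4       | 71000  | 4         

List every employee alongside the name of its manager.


This is a self-join: employees is joined to a second copy of itself, matching each row's manager_id to another row's id. Use LEFT JOIN so rows with manager_id=NULL are kept.
  - employee 1 (Carol): manager_id=NULL -> NULL
  - employee 2 (Leo): manager_id=1 -> Carol
  - employee 3 (Bob): manager_id=NULL -> NULL
  - employee 4 (Eve): manager_id=NULL -> NULL
  - employee 5 (Yara): manager_id=4 -> Eve
  - employee 6 (Grace): manager_id=2 -> Leo
  - employee 7 (Zoe): manager_id=4 -> Eve

SQL:
SELECT a.name AS item, b.name AS manager
FROM employees a
LEFT JOIN employees b ON a.manager_id = b.id

Result:
item  | manager
------+--------
Carol | NULL   
Leo   | Carol  
Bob   | NULL   
Eve   | NULL   
Yara  | Eve    
Grace | Leo    
Zoe   | Eve    


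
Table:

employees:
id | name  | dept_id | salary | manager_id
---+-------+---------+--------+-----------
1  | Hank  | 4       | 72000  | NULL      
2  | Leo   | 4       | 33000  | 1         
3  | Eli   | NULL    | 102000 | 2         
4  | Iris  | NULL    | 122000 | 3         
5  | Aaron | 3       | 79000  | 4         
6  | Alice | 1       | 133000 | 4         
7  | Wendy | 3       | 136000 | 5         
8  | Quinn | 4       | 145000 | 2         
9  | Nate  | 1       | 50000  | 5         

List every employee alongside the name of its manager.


This is a self-join: employees is joined to a second copy of itself, matching each row's manager_id to another row's id. Use LEFT JOIN so rows with manager_id=NULL are kept.
  - employee 1 (Hank): manager_id=NULL -> NULL
  - employee 2 (Leo): manager_id=1 -> Hank
  - employee 3 (Eli): manager_id=2 -> Leo
  - employee 4 (Iris): manager_id=3 -> Eli
  - employee 5 (Aaron): manager_id=4 -> Iris
  - employee 6 (Alice): manager_id=4 -> Iris
  - employee 7 (Wendy): manager_id=5 -> Aaron
  - employee 8 (Quinn): manager_id=2 -> Leo
  - employee 9 (Nate): manager_id=5 -> Aaron

SQL:
SELECT a.name AS item, b.name AS manager
FROM employees a
LEFT JOIN employees b ON a.manager_id = b.id

Result:
item  | manager
------+--------
Hank  | NULL   
Leo   | Hank   
Eli   | Leo    
Iris  | Eli    
Aaron | Iris   
Alice | Iris   
Wendy | Aaron  
Quinn | Leo    
Nate  | Aaron  


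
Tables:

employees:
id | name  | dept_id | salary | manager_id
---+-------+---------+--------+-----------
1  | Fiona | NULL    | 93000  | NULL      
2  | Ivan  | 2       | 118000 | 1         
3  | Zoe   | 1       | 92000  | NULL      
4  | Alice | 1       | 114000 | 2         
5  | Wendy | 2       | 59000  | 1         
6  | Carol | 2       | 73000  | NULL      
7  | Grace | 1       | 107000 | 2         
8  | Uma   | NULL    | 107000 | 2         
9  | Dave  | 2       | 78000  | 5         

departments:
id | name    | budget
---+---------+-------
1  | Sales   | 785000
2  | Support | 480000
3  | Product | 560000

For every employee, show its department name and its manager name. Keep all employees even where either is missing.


Two LEFT JOINs from the same base table employees: one to departments via dept_id, one to employees itself via manager_id. Both are LEFT so every employee is preserved.
Match against departments:
  - employee 1 (Fiona): dept_id=NULL, no match -> kept with NULL
  - employee 2 (Ivan): dept_id=2 -> matches Support
  - employee 3 (Zoe): dept_id=1 -> matches Sales
  - employee 4 (Alice): dept_id=1 -> matches Sales
  - employee 5 (Wendy): dept_id=2 -> matches Support
  - employee 6 (Carol): dept_id=2 -> matches Support
  - employee 7 (Grace): dept_id=1 -> matches Sales
  - employee 8 (Uma): dept_id=NULL, no match -> kept with NULL
  - employee 9 (Dave): dept_id=2 -> matches Support
Match against employees (self):
  - employee 1 (Fiona): manager_id=NULL -> NULL
  - employee 2 (Ivan): manager_id=1 -> Fiona
  - employee 3 (Zoe): manager_id=NULL -> NULL
  - employee 4 (Alice): manager_id=2 -> Ivan
  - employee 5 (Wendy): manager_id=1 -> Fiona
  - employee 6 (Carol): manager_id=NULL -> NULL
  - employee 7 (Grace): manager_id=2 -> Ivan
  - employee 8 (Uma): manager_id=2 -> Ivan
  - employee 9 (Dave): manager_id=5 -> Wendy

SQL:
SELECT a.name, b.name AS department, c.name AS manager
FROM employees a
LEFT JOIN departments b ON a.dept_id = b.id
LEFT JOIN employees c ON a.manager_id = c.id

Result:
name  | department | manager
------+------------+--------
Fiona | NULL       | NULL   
Ivan  | Support    | Fiona  
Zoe   | Sales      | NULL   
Alice | Sales      | Ivan   
Wendy | Support    | Fiona  
Carol | Support    | NULL   
Grace | Sales      | Ivan   
Uma   | NULL       | Ivan   
Dave  | Support    | Wendy  


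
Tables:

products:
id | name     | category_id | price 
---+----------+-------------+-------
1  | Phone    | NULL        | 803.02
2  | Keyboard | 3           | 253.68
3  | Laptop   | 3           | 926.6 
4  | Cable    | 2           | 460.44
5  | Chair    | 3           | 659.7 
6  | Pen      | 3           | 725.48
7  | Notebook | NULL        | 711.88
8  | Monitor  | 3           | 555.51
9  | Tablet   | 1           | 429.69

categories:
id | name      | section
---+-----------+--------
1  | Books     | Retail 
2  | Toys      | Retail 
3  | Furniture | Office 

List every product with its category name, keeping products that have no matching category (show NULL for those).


LEFT JOIN keeps every row from products (the left table); where category_id has no match in categories, the category columns become NULL. Walk through each product:
  - product 1 (Phone): category_id=NULL, no match -> kept with NULL
  - product 2 (Keyboard): category_id=3 -> matches Furniture
  - product 3 (Laptop): category_id=3 -> matches Furniture
  - product 4 (Cable): category_id=2 -> matches Toys
  - product 5 (Chair): category_id=3 -> matches Furniture
  - product 6 (Pen): category_id=3 -> matches Furniture
  - product 7 (Notebook): category_id=NULL, no match -> kept with NULL
  - product 8 (Monitor): category_id=3 -> matches Furniture
  - product 9 (Tablet): category_id=1 -> matches Books
All 9 rows appear; 2 have NULL category.

SQL:
SELECT a.name, b.name AS category
FROM products a
LEFT JOIN categories b ON a.category_id = b.id

Result:
name     | category 
---------+----------
Phone    | NULL     
Keyboard | Furniture
Laptop   | Furniture
Cable    | Toys     
Chair    | Furniture
Pen      | Furniture
Notebook | NULL     
Monitor  | Furniture
Tablet   | Books    


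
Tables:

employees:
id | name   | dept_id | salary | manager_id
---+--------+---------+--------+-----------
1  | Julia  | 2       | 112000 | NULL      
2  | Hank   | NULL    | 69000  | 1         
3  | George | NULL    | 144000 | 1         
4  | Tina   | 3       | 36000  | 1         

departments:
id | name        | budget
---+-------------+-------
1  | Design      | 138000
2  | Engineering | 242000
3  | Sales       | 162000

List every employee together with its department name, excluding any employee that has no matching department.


INNER JOIN keeps only employees rows whose dept_id matches an id in departments. Walk through each employee:
  - employee 1 (Julia): dept_id=2 -> matches Engineering
  - employee 2 (Hank): dept_id=NULL, no match -> dropped
  - employee 3 (George): dept_id=NULL, no match -> dropped
  - employee 4 (Tina): dept_id=3 -> matches Sales
So 2 of 4 rows are dropped.

SQL:
SELECT a.name, b.name AS department
FROM employees a
INNER JOIN departments b ON a.dept_id = b.id

Result:
name  | department 
------+------------
Julia | Engineering
Tina  | Sales      


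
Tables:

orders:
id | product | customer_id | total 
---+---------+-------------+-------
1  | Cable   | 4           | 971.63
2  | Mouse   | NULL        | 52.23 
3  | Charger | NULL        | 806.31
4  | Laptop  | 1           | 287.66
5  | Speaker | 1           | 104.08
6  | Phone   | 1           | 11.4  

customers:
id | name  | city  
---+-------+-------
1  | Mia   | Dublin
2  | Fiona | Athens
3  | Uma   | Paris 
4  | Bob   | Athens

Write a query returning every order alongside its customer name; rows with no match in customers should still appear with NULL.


LEFT JOIN keeps every row from orders (the left table); where customer_id has no match in customers, the customer columns become NULL. Walk through each order:
  - order 1 (Cable): customer_id=4 -> matches Bob
  - order 2 (Mouse): customer_id=NULL, no match -> kept with NULL
  - order 3 (Charger): customer_id=NULL, no match -> kept with NULL
  - order 4 (Laptop): customer_id=1 -> matches Mia
  - order 5 (Speaker): customer_id=1 -> matches Mia
  - order 6 (Phone): customer_id=1 -> matches Mia
All 6 rows appear; 2 have NULL customer.

SQL:
SELECT a.product, b.name AS customer
FROM orders a
LEFT JOIN customers b ON a.customer_id = b.id

Result:
product | customer
--------+---------
Cable   | Bob     
Mouse   | NULL    
Charger | NULL    
Laptop  | Mia     
Speaker | Mia     
Phone   | Mia     


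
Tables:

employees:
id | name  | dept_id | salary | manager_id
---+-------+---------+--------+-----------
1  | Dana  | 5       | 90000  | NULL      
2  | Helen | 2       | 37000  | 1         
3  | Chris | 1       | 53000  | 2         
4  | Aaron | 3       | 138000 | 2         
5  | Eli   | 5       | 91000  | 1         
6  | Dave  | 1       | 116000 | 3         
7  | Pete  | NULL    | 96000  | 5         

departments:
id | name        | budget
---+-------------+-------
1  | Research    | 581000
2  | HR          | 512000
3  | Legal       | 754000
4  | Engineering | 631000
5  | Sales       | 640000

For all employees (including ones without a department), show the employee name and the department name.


LEFT JOIN keeps every row from employees (the left table); where dept_id has no match in departments, the department columns become NULL. Walk through each employee:
  - employee 1 (Dana): dept_id=5 -> matches Sales
  - employee 2 (Helen): dept_id=2 -> matches HR
  - employee 3 (Chris): dept_id=1 -> matches Research
  - employee 4 (Aaron): dept_id=3 -> matches Legal
  - employee 5 (Eli): dept_id=5 -> matches Sales
  - employee 6 (Dave): dept_id=1 -> matches Research
  - employee 7 (Pete): dept_id=NULL, no match -> kept with NULL
All 7 rows appear; 1 has NULL department.

SQL:
SELECT a.name, b.name AS department
FROM employees a
LEFT JOIN departments b ON a.dept_id = b.id

Result:
name  | department
------+-----------
Dana  | Sales     
Helen | HR        
Chris | Research  
Aaron | Legal     
Eli   | Sales     
Dave  | Research  
Pete  | NULL      


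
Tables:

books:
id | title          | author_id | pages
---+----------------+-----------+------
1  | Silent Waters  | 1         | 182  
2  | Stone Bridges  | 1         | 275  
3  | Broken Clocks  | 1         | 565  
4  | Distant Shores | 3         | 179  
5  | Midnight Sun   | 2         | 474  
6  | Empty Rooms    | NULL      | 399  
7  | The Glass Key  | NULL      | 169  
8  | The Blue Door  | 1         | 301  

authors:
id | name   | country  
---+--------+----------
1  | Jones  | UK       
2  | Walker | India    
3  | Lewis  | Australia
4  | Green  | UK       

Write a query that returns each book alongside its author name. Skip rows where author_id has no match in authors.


INNER JOIN keeps only books rows whose author_id matches an id in authors. Walk through each book:
  - book 1 (Silent Waters): author_id=1 -> matches Jones
  - book 2 (Stone Bridges): author_id=1 -> matches Jones
  - book 3 (Broken Clocks): author_id=1 -> matches Jones
  - book 4 (Distant Shores): author_id=3 -> matches Lewis
  - book 5 (Midnight Sun): author_id=2 -> matches Walker
  - book 6 (Empty Rooms): author_id=NULL, no match -> dropped
  - book 7 (The Glass Key): author_id=NULL, no match -> dropped
  - book 8 (The Blue Door): author_id=1 -> matches Jones
So 2 of 8 rows are dropped.

SQL:
SELECT a.title, b.name AS author
FROM books a
INNER JOIN authors b ON a.author_id = b.id

Result:
title          | author
---------------+-------
Silent Waters  | Jones 
Stone Bridges  | Jones 
Broken Clocks  | Jones 
Distant Shores | Lewis 
Midnight Sun   | Walker
The Blue Door  | Jones 


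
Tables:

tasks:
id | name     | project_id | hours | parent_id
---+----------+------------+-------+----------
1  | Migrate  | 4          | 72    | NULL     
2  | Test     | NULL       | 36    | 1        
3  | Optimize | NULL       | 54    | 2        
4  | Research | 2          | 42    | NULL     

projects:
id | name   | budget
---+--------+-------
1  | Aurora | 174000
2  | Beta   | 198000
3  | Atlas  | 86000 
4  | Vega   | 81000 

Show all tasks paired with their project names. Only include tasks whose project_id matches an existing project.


INNER JOIN keeps only tasks rows whose project_id matches an id in projects. Walk through each task:
  - task 1 (Migrate): project_id=4 -> matches Vega
  - task 2 (Test): project_id=NULL, no match -> dropped
  - task 3 (Optimize): project_id=NULL, no match -> dropped
  - task 4 (Research): project_id=2 -> matches Beta
So 2 of 4 rows are dropped.

SQL:
SELECT a.name, b.name AS project
FROM tasks a
INNER JOIN projects b ON a.project_id = b.id

Result:
name     | project
---------+--------
Migrate  | Vega   
Research | Beta   


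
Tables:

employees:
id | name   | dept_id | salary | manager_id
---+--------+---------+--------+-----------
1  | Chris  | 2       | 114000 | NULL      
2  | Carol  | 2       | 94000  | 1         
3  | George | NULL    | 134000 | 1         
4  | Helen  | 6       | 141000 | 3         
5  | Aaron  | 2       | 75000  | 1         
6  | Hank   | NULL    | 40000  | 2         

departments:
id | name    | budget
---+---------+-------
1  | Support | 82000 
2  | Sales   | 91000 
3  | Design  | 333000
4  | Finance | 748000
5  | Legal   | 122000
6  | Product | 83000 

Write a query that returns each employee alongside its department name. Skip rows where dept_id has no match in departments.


INNER JOIN keeps only employees rows whose dept_id matches an id in departments. Walk through each employee:
  - employee 1 (Chris): dept_id=2 -> matches Sales
  - employee 2 (Carol): dept_id=2 -> matches Sales
  - employee 3 (George): dept_id=NULL, no match -> dropped
  - employee 4 (Helen): dept_id=6 -> matches Product
  - employee 5 (Aaron): dept_id=2 -> matches Sales
  - employee 6 (Hank): dept_id=NULL, no match -> dropped
So 2 of 6 rows are dropped.

SQL:
SELECT a.name, b.name AS department
FROM employees a
INNER JOIN departments b ON a.dept_id = b.id

Result:
name  | department
------+-----------
Chris | Sales     
Carol | Sales     
Helen | Product   
Aaron | Sales     


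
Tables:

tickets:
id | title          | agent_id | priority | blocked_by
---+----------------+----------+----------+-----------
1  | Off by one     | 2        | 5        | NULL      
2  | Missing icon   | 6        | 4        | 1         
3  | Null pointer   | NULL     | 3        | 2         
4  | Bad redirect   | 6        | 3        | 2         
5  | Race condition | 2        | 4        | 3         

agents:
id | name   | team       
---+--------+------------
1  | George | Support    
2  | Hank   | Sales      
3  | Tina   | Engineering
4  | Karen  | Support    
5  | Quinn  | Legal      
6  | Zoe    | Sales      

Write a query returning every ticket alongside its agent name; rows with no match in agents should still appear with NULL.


LEFT JOIN keeps every row from tickets (the left table); where agent_id has no match in agents, the agent columns become NULL. Walk through each ticket:
  - ticket 1 (Off by one): agent_id=2 -> matches Hank
  - ticket 2 (Missing icon): agent_id=6 -> matches Zoe
  - ticket 3 (Null pointer): agent_id=NULL, no match -> kept with NULL
  - ticket 4 (Bad redirect): agent_id=6 -> matches Zoe
  - ticket 5 (Race condition): agent_id=2 -> matches Hank
All 5 rows appear; 1 has NULL agent.

SQL:
SELECT a.title, b.name AS agent
FROM tickets a
LEFT JOIN agents b ON a.agent_id = b.id

Result:
title          | agent
---------------+------
Off by one     | Hank 
Missing icon   | Zoe  
Null pointer   | NULL 
Bad redirect   | Zoe  
Race condition | Hank 


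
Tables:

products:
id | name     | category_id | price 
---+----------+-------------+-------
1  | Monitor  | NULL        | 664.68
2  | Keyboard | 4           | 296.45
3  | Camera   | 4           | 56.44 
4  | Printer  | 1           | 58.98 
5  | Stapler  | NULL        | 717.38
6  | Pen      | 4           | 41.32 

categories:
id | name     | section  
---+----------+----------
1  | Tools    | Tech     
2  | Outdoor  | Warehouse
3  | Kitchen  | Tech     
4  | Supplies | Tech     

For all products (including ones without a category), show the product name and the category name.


LEFT JOIN keeps every row from products (the left table); where category_id has no match in categories, the category columns become NULL. Walk through each product:
  - product 1 (Monitor): category_id=NULL, no match -> kept with NULL
  - product 2 (Keyboard): category_id=4 -> matches Supplies
  - product 3 (Camera): category_id=4 -> matches Supplies
  - product 4 (Printer): category_id=1 -> matches Tools
  - product 5 (Stapler): category_id=NULL, no match -> kept with NULL
  - product 6 (Pen): category_id=4 -> matches Supplies
All 6 rows appear; 2 have NULL category.

SQL:
SELECT a.name, b.name AS category
FROM products a
LEFT JOIN categories b ON a.category_id = b.id

Result:
name     | category
---------+---------
Monitor  | NULL    
Keyboard | Supplies
Camera   | Supplies
Printer  | Tools   
Stapler  | NULL    
Pen      | Supplies


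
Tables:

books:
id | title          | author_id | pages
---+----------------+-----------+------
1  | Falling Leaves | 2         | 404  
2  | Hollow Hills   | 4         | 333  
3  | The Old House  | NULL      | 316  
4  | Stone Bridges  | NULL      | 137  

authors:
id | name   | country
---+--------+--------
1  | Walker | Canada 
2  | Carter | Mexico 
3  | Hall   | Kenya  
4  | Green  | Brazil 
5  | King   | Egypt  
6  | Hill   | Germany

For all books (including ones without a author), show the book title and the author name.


LEFT JOIN keeps every row from books (the left table); where author_id has no match in authors, the author columns become NULL. Walk through each book:
  - book 1 (Falling Leaves): author_id=2 -> matches Carter
  - book 2 (Hollow Hills): author_id=4 -> matches Green
  - book 3 (The Old House): author_id=NULL, no match -> kept with NULL
  - book 4 (Stone Bridges): author_id=NULL, no match -> kept with NULL
All 4 rows appear; 2 have NULL author.

SQL:
SELECT a.title, b.name AS author
FROM books a
LEFT JOIN authors b ON a.author_id = b.id

Result:
title          | author
---------------+-------
Falling Leaves | Carter
Hollow Hills   | Green 
The Old House  | NULL  
Stone Bridges  | NULL  


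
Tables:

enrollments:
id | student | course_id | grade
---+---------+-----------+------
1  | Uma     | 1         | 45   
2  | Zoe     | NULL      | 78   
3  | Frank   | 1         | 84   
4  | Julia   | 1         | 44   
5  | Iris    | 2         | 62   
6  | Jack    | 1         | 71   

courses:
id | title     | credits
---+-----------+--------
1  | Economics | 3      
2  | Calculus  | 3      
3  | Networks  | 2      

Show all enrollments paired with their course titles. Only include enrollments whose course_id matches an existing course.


INNER JOIN keeps only enrollments rows whose course_id matches an id in courses. Walk through each enrollment:
  - enrollment 1 (Uma): course_id=1 -> matches Economics
  - enrollment 2 (Zoe): course_id=NULL, no match -> dropped
  - enrollment 3 (Frank): course_id=1 -> matches Economics
  - enrollment 4 (Julia): course_id=1 -> matches Economics
  - enrollment 5 (Iris): course_id=2 -> matches Calculus
  - enrollment 6 (Jack): course_id=1 -> matches Economics
So 1 of 6 rows is dropped.

SQL:
SELECT a.student, b.title AS course
FROM enrollments a
INNER JOIN courses b ON a.course_id = b.id

Result:
student | course   
--------+----------
Uma     | Economics
Frank   | Economics
Julia   | Economics
Iris    | Calculus 
Jack    | Economics


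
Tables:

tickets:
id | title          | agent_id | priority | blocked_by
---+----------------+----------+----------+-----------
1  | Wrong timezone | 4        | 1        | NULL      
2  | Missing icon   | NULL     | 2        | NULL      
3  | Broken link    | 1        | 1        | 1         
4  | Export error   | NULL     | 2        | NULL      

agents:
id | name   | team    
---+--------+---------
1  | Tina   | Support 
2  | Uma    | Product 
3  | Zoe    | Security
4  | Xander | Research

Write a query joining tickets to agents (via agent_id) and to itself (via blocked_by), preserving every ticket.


Two LEFT JOINs from the same base table tickets: one to agents via agent_id, one to tickets itself via blocked_by. Both are LEFT so every ticket is preserved.
Match against agents:
  - ticket 1 (Wrong timezone): agent_id=4 -> matches Xander
  - ticket 2 (Missing icon): agent_id=NULL, no match -> kept with NULL
  - ticket 3 (Broken link): agent_id=1 -> matches Tina
  - ticket 4 (Export error): agent_id=NULL, no match -> kept with NULL
Match against tickets (self):
  - ticket 1 (Wrong timezone): blocked_by=NULL -> NULL
  - ticket 2 (Missing icon): blocked_by=NULL -> NULL
  - ticket 3 (Broken link): blocked_by=1 -> Wrong timezone
  - ticket 4 (Export error): blocked_by=NULL -> NULL

SQL:
SELECT a.title, b.name AS agent, c.title AS blocked_by
FROM tickets a
LEFT JOIN agents b ON a.agent_id = b.id
LEFT JOIN tickets c ON a.blocked_by = c.id

Result:
title          | agent  | blocked_by    
---------------+--------+---------------
Wrong timezone | Xander | NULL          
Missing icon   | NULL   | NULL          
Broken link    | Tina   | Wrong timezone
Export error   | NULL   | NULL          
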